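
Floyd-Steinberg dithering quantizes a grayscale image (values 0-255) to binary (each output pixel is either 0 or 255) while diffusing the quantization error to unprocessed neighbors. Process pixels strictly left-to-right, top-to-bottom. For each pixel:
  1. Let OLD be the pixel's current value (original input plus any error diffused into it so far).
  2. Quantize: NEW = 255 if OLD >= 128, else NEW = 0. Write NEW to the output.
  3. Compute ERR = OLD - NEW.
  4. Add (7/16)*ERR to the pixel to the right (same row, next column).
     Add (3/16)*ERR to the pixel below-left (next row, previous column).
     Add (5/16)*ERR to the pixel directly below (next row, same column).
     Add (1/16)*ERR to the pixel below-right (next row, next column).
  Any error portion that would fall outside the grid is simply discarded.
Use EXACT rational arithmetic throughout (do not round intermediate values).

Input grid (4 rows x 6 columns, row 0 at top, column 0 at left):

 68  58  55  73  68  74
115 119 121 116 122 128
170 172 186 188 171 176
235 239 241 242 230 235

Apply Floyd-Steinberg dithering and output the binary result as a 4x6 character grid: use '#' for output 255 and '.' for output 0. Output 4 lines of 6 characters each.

(0,0): OLD=68 → NEW=0, ERR=68
(0,1): OLD=351/4 → NEW=0, ERR=351/4
(0,2): OLD=5977/64 → NEW=0, ERR=5977/64
(0,3): OLD=116591/1024 → NEW=0, ERR=116591/1024
(0,4): OLD=1930249/16384 → NEW=0, ERR=1930249/16384
(0,5): OLD=32910399/262144 → NEW=0, ERR=32910399/262144
(1,0): OLD=9773/64 → NEW=255, ERR=-6547/64
(1,1): OLD=63195/512 → NEW=0, ERR=63195/512
(1,2): OLD=3784983/16384 → NEW=255, ERR=-392937/16384
(1,3): OLD=11076571/65536 → NEW=255, ERR=-5635109/65536
(1,4): OLD=636920449/4194304 → NEW=255, ERR=-432627071/4194304
(1,5): OLD=8688520759/67108864 → NEW=255, ERR=-8424239561/67108864
(2,0): OLD=1320345/8192 → NEW=255, ERR=-768615/8192
(2,1): OLD=41584515/262144 → NEW=255, ERR=-25262205/262144
(2,2): OLD=536604681/4194304 → NEW=0, ERR=536604681/4194304
(2,3): OLD=6585495617/33554432 → NEW=255, ERR=-1970884543/33554432
(2,4): OLD=90364232323/1073741824 → NEW=0, ERR=90364232323/1073741824
(2,5): OLD=2871514907589/17179869184 → NEW=255, ERR=-1509351734331/17179869184
(3,0): OLD=786896425/4194304 → NEW=255, ERR=-282651095/4194304
(3,1): OLD=6627883797/33554432 → NEW=255, ERR=-1928496363/33554432
(3,2): OLD=64102193311/268435456 → NEW=255, ERR=-4348847969/268435456
(3,3): OLD=4128882567821/17179869184 → NEW=255, ERR=-251984074099/17179869184
(3,4): OLD=31575010287629/137438953472 → NEW=255, ERR=-3471922847731/137438953472
(3,5): OLD=443659557484707/2199023255552 → NEW=255, ERR=-117091372681053/2199023255552
Row 0: ......
Row 1: #.####
Row 2: ##.#.#
Row 3: ######

Answer: ......
#.####
##.#.#
######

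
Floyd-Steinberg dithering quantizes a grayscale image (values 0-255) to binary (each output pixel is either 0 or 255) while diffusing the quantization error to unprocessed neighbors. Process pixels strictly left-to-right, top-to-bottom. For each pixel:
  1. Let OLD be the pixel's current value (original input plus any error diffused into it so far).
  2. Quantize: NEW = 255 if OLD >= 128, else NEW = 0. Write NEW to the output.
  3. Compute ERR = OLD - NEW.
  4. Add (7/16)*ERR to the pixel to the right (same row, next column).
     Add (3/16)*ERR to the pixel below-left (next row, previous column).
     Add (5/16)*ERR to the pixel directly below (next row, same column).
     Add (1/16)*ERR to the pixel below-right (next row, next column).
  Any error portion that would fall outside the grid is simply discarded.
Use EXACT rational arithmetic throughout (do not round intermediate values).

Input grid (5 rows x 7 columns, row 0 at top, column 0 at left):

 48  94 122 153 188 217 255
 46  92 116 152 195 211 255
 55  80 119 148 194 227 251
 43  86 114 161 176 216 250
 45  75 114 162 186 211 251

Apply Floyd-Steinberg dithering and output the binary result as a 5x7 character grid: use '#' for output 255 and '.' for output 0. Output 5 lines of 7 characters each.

Answer: ..#.###
.#.####
..#.###
.#.#.##
..#.###

Derivation:
(0,0): OLD=48 → NEW=0, ERR=48
(0,1): OLD=115 → NEW=0, ERR=115
(0,2): OLD=2757/16 → NEW=255, ERR=-1323/16
(0,3): OLD=29907/256 → NEW=0, ERR=29907/256
(0,4): OLD=979397/4096 → NEW=255, ERR=-65083/4096
(0,5): OLD=13765731/65536 → NEW=255, ERR=-2945949/65536
(0,6): OLD=246765237/1048576 → NEW=255, ERR=-20621643/1048576
(1,0): OLD=1321/16 → NEW=0, ERR=1321/16
(1,1): OLD=19399/128 → NEW=255, ERR=-13241/128
(1,2): OLD=303083/4096 → NEW=0, ERR=303083/4096
(1,3): OLD=3485419/16384 → NEW=255, ERR=-692501/16384
(1,4): OLD=178693997/1048576 → NEW=255, ERR=-88692883/1048576
(1,5): OLD=1302470149/8388608 → NEW=255, ERR=-836624891/8388608
(1,6): OLD=27167199211/134217728 → NEW=255, ERR=-7058321429/134217728
(2,0): OLD=125757/2048 → NEW=0, ERR=125757/2048
(2,1): OLD=6132343/65536 → NEW=0, ERR=6132343/65536
(2,2): OLD=176864181/1048576 → NEW=255, ERR=-90522699/1048576
(2,3): OLD=719639677/8388608 → NEW=0, ERR=719639677/8388608
(2,4): OLD=12331783233/67108864 → NEW=255, ERR=-4780977087/67108864
(2,5): OLD=321087464287/2147483648 → NEW=255, ERR=-226520865953/2147483648
(2,6): OLD=6259806582281/34359738368 → NEW=255, ERR=-2501926701559/34359738368
(3,0): OLD=83606917/1048576 → NEW=0, ERR=83606917/1048576
(3,1): OLD=1155747961/8388608 → NEW=255, ERR=-983347079/8388608
(3,2): OLD=3870171207/67108864 → NEW=0, ERR=3870171207/67108864
(3,3): OLD=52153208799/268435456 → NEW=255, ERR=-16297832481/268435456
(3,4): OLD=3874344159365/34359738368 → NEW=0, ERR=3874344159365/34359738368
(3,5): OLD=58896177632951/274877906944 → NEW=255, ERR=-11197688637769/274877906944
(3,6): OLD=892056068407273/4398046511104 → NEW=255, ERR=-229445791924247/4398046511104
(4,0): OLD=6434033203/134217728 → NEW=0, ERR=6434033203/134217728
(4,1): OLD=161354452319/2147483648 → NEW=0, ERR=161354452319/2147483648
(4,2): OLD=5022833901537/34359738368 → NEW=255, ERR=-3738899382303/34359738368
(4,3): OLD=33031046760987/274877906944 → NEW=0, ERR=33031046760987/274877906944
(4,4): OLD=576972849196501/2199023255552 → NEW=255, ERR=16221919030741/2199023255552
(4,5): OLD=13986675473521937/70368744177664 → NEW=255, ERR=-3957354291782383/70368744177664
(4,6): OLD=233677124929813319/1125899906842624 → NEW=255, ERR=-53427351315055801/1125899906842624
Row 0: ..#.###
Row 1: .#.####
Row 2: ..#.###
Row 3: .#.#.##
Row 4: ..#.###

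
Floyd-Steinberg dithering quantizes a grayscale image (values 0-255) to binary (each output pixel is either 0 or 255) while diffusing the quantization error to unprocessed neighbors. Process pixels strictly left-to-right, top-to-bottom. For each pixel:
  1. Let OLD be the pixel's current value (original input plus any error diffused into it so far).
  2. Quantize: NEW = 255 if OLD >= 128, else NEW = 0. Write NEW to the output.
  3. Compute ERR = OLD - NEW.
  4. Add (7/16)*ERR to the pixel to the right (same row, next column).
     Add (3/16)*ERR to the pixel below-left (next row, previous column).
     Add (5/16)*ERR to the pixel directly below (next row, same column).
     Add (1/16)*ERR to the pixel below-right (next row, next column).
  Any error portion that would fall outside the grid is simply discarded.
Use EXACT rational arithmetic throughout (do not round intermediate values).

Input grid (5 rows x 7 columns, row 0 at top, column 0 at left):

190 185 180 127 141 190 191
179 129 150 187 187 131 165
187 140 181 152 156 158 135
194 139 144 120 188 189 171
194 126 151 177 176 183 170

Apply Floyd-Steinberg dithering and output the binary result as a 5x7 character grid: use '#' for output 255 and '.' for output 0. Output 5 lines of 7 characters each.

(0,0): OLD=190 → NEW=255, ERR=-65
(0,1): OLD=2505/16 → NEW=255, ERR=-1575/16
(0,2): OLD=35055/256 → NEW=255, ERR=-30225/256
(0,3): OLD=308617/4096 → NEW=0, ERR=308617/4096
(0,4): OLD=11400895/65536 → NEW=255, ERR=-5310785/65536
(0,5): OLD=162053945/1048576 → NEW=255, ERR=-105332935/1048576
(0,6): OLD=2467117711/16777216 → NEW=255, ERR=-1811072369/16777216
(1,0): OLD=35899/256 → NEW=255, ERR=-29381/256
(1,1): OLD=44701/2048 → NEW=0, ERR=44701/2048
(1,2): OLD=8560865/65536 → NEW=255, ERR=-8150815/65536
(1,3): OLD=35011853/262144 → NEW=255, ERR=-31834867/262144
(1,4): OLD=1584107463/16777216 → NEW=0, ERR=1584107463/16777216
(1,5): OLD=15517192055/134217728 → NEW=0, ERR=15517192055/134217728
(1,6): OLD=377029635865/2147483648 → NEW=255, ERR=-170578694375/2147483648
(2,0): OLD=5086479/32768 → NEW=255, ERR=-3269361/32768
(2,1): OLD=76207765/1048576 → NEW=0, ERR=76207765/1048576
(2,2): OLD=2558933759/16777216 → NEW=255, ERR=-1719256321/16777216
(2,3): OLD=10622975687/134217728 → NEW=0, ERR=10622975687/134217728
(2,4): OLD=251492350839/1073741824 → NEW=255, ERR=-22311814281/1073741824
(2,5): OLD=6048878298749/34359738368 → NEW=255, ERR=-2712854985091/34359738368
(2,6): OLD=45553155595323/549755813888 → NEW=0, ERR=45553155595323/549755813888
(3,0): OLD=2960305439/16777216 → NEW=255, ERR=-1317884641/16777216
(3,1): OLD=13676137651/134217728 → NEW=0, ERR=13676137651/134217728
(3,2): OLD=188911938505/1073741824 → NEW=255, ERR=-84892226615/1073741824
(3,3): OLD=428822473967/4294967296 → NEW=0, ERR=428822473967/4294967296
(3,4): OLD=118379178088735/549755813888 → NEW=255, ERR=-21808554452705/549755813888
(3,5): OLD=709004559547597/4398046511104 → NEW=255, ERR=-412497300783923/4398046511104
(3,6): OLD=10620454934614355/70368744177664 → NEW=255, ERR=-7323574830689965/70368744177664
(4,0): OLD=404924855025/2147483648 → NEW=255, ERR=-142683475215/2147483648
(4,1): OLD=3746591126205/34359738368 → NEW=0, ERR=3746591126205/34359738368
(4,2): OLD=109449340135987/549755813888 → NEW=255, ERR=-30738392405453/549755813888
(4,3): OLD=753647809023265/4398046511104 → NEW=255, ERR=-367854051308255/4398046511104
(4,4): OLD=4069600374496659/35184372088832 → NEW=0, ERR=4069600374496659/35184372088832
(4,5): OLD=205252084670423443/1125899906842624 → NEW=255, ERR=-81852391574445677/1125899906842624
(4,6): OLD=1797995710134936053/18014398509481984 → NEW=0, ERR=1797995710134936053/18014398509481984
Row 0: ###.###
Row 1: #.##..#
Row 2: #.#.##.
Row 3: #.#.###
Row 4: #.##.#.

Answer: ###.###
#.##..#
#.#.##.
#.#.###
#.##.#.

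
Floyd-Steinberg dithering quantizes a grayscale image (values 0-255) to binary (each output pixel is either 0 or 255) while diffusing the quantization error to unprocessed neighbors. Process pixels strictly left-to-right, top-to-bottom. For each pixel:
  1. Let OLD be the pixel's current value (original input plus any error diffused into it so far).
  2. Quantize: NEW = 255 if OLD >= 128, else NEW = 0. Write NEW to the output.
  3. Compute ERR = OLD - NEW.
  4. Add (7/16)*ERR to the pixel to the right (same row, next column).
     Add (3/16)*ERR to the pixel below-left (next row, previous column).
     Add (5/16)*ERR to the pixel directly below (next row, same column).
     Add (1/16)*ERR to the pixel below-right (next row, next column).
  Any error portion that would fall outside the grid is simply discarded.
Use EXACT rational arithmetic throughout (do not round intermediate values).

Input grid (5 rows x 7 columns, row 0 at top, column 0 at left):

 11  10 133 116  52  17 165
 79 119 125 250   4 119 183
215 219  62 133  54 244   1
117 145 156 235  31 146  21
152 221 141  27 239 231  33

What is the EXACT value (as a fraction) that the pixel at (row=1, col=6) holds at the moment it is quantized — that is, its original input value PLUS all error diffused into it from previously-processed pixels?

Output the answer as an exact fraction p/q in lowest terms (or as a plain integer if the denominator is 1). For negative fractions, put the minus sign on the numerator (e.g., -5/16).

Answer: 261427176237/2147483648

Derivation:
(0,0): OLD=11 → NEW=0, ERR=11
(0,1): OLD=237/16 → NEW=0, ERR=237/16
(0,2): OLD=35707/256 → NEW=255, ERR=-29573/256
(0,3): OLD=268125/4096 → NEW=0, ERR=268125/4096
(0,4): OLD=5284747/65536 → NEW=0, ERR=5284747/65536
(0,5): OLD=54819021/1048576 → NEW=0, ERR=54819021/1048576
(0,6): OLD=3151973787/16777216 → NEW=255, ERR=-1126216293/16777216
(1,0): OLD=21815/256 → NEW=0, ERR=21815/256
(1,1): OLD=286593/2048 → NEW=255, ERR=-235647/2048
(1,2): OLD=3392149/65536 → NEW=0, ERR=3392149/65536
(1,3): OLD=78905649/262144 → NEW=255, ERR=12058929/262144
(1,4): OLD=1060635699/16777216 → NEW=0, ERR=1060635699/16777216
(1,5): OLD=20864018595/134217728 → NEW=255, ERR=-13361502045/134217728
(1,6): OLD=261427176237/2147483648 → NEW=0, ERR=261427176237/2147483648
Target (1,6): original=183, with diffused error = 261427176237/2147483648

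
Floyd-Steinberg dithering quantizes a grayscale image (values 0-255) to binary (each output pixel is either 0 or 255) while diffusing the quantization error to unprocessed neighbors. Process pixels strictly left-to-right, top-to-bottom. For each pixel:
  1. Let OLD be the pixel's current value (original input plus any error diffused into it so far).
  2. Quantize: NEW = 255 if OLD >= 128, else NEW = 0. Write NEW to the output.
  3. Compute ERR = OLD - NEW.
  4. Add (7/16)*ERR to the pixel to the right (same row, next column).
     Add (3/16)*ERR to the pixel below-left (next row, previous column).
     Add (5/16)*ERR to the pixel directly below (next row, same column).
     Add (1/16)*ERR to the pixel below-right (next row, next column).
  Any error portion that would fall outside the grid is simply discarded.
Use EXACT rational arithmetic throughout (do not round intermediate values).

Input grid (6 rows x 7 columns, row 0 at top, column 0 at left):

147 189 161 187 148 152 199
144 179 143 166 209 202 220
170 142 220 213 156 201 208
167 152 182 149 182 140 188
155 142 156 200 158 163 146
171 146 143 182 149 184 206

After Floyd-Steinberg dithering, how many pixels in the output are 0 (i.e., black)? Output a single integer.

(0,0): OLD=147 → NEW=255, ERR=-108
(0,1): OLD=567/4 → NEW=255, ERR=-453/4
(0,2): OLD=7133/64 → NEW=0, ERR=7133/64
(0,3): OLD=241419/1024 → NEW=255, ERR=-19701/1024
(0,4): OLD=2286925/16384 → NEW=255, ERR=-1890995/16384
(0,5): OLD=26608923/262144 → NEW=0, ERR=26608923/262144
(0,6): OLD=1020928957/4194304 → NEW=255, ERR=-48618563/4194304
(1,0): OLD=5697/64 → NEW=0, ERR=5697/64
(1,1): OLD=100711/512 → NEW=255, ERR=-29849/512
(1,2): OLD=2320595/16384 → NEW=255, ERR=-1857325/16384
(1,3): OLD=6272903/65536 → NEW=0, ERR=6272903/65536
(1,4): OLD=975754533/4194304 → NEW=255, ERR=-93792987/4194304
(1,5): OLD=7199101525/33554432 → NEW=255, ERR=-1357278635/33554432
(1,6): OLD=110071849819/536870912 → NEW=255, ERR=-26830232741/536870912
(2,0): OLD=1530973/8192 → NEW=255, ERR=-557987/8192
(2,1): OLD=20523247/262144 → NEW=0, ERR=20523247/262144
(2,2): OLD=977815757/4194304 → NEW=255, ERR=-91731763/4194304
(2,3): OLD=7451270245/33554432 → NEW=255, ERR=-1105109915/33554432
(2,4): OLD=35702131909/268435456 → NEW=255, ERR=-32748909371/268435456
(2,5): OLD=1067013630439/8589934592 → NEW=0, ERR=1067013630439/8589934592
(2,6): OLD=33562515785409/137438953472 → NEW=255, ERR=-1484417349951/137438953472
(3,0): OLD=672740589/4194304 → NEW=255, ERR=-396806931/4194304
(3,1): OLD=4251936969/33554432 → NEW=0, ERR=4251936969/33554432
(3,2): OLD=61558220059/268435456 → NEW=255, ERR=-6892821221/268435456
(3,3): OLD=110844605253/1073741824 → NEW=0, ERR=110844605253/1073741824
(3,4): OLD=28899494679789/137438953472 → NEW=255, ERR=-6147438455571/137438953472
(3,5): OLD=164485791687799/1099511627776 → NEW=255, ERR=-115889673395081/1099511627776
(3,6): OLD=2573304313282793/17592186044416 → NEW=255, ERR=-1912703128043287/17592186044416
(4,0): OLD=80098525027/536870912 → NEW=255, ERR=-56803557533/536870912
(4,1): OLD=1070152552359/8589934592 → NEW=0, ERR=1070152552359/8589934592
(4,2): OLD=31577459602921/137438953472 → NEW=255, ERR=-3469473532439/137438953472
(4,3): OLD=232243721956691/1099511627776 → NEW=255, ERR=-48131743126189/1099511627776
(4,4): OLD=981290755252697/8796093022208 → NEW=0, ERR=981290755252697/8796093022208
(4,5): OLD=43822336399325257/281474976710656 → NEW=255, ERR=-27953782661892023/281474976710656
(4,6): OLD=279165060330244559/4503599627370496 → NEW=0, ERR=279165060330244559/4503599627370496
(5,0): OLD=22168234098149/137438953472 → NEW=255, ERR=-12878699037211/137438953472
(5,1): OLD=145784287456535/1099511627776 → NEW=255, ERR=-134591177626345/1099511627776
(5,2): OLD=713674858496449/8796093022208 → NEW=0, ERR=713674858496449/8796093022208
(5,3): OLD=15703251562389637/70368744177664 → NEW=255, ERR=-2240778202914683/70368744177664
(5,4): OLD=669118001411043847/4503599627370496 → NEW=255, ERR=-479299903568432633/4503599627370496
(5,5): OLD=4503555706364232247/36028797018963968 → NEW=0, ERR=4503555706364232247/36028797018963968
(5,6): OLD=157864323151542467673/576460752303423488 → NEW=255, ERR=10866831314169478233/576460752303423488
Output grid:
  Row 0: ##.##.#  (2 black, running=2)
  Row 1: .##.###  (2 black, running=4)
  Row 2: #.###.#  (2 black, running=6)
  Row 3: #.#.###  (2 black, running=8)
  Row 4: #.##.#.  (3 black, running=11)
  Row 5: ##.##.#  (2 black, running=13)

Answer: 13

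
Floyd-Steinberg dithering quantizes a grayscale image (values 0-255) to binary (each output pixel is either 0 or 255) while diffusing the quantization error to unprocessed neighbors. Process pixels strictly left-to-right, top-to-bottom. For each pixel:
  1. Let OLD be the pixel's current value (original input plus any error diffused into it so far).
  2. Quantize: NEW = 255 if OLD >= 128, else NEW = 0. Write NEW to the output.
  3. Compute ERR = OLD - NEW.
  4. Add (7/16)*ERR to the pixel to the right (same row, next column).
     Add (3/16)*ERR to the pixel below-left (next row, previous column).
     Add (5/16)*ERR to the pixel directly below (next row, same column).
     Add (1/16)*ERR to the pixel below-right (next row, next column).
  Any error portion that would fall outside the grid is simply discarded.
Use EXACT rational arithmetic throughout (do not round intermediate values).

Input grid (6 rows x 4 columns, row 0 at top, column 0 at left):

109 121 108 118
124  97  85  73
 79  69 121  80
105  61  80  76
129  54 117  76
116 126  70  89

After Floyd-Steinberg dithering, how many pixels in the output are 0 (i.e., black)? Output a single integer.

Answer: 15

Derivation:
(0,0): OLD=109 → NEW=0, ERR=109
(0,1): OLD=2699/16 → NEW=255, ERR=-1381/16
(0,2): OLD=17981/256 → NEW=0, ERR=17981/256
(0,3): OLD=609195/4096 → NEW=255, ERR=-435285/4096
(1,0): OLD=36321/256 → NEW=255, ERR=-28959/256
(1,1): OLD=82983/2048 → NEW=0, ERR=82983/2048
(1,2): OLD=6511411/65536 → NEW=0, ERR=6511411/65536
(1,3): OLD=91906261/1048576 → NEW=0, ERR=91906261/1048576
(2,0): OLD=1679261/32768 → NEW=0, ERR=1679261/32768
(2,1): OLD=121259407/1048576 → NEW=0, ERR=121259407/1048576
(2,2): OLD=464747243/2097152 → NEW=255, ERR=-70026517/2097152
(2,3): OLD=3321596703/33554432 → NEW=0, ERR=3321596703/33554432
(3,0): OLD=2394067661/16777216 → NEW=255, ERR=-1884122419/16777216
(3,1): OLD=12065603667/268435456 → NEW=0, ERR=12065603667/268435456
(3,2): OLD=494000367533/4294967296 → NEW=0, ERR=494000367533/4294967296
(3,3): OLD=10663090387771/68719476736 → NEW=255, ERR=-6860376179909/68719476736
(4,0): OLD=439517798665/4294967296 → NEW=0, ERR=439517798665/4294967296
(4,1): OLD=4376195195547/34359738368 → NEW=0, ERR=4376195195547/34359738368
(4,2): OLD=211937288589115/1099511627776 → NEW=255, ERR=-68438176493765/1099511627776
(4,3): OLD=435572903614989/17592186044416 → NEW=0, ERR=435572903614989/17592186044416
(5,0): OLD=94480971944249/549755813888 → NEW=255, ERR=-45706760597191/549755813888
(5,1): OLD=2184114051500207/17592186044416 → NEW=0, ERR=2184114051500207/17592186044416
(5,2): OLD=1033260101928475/8796093022208 → NEW=0, ERR=1033260101928475/8796093022208
(5,3): OLD=40599768048421739/281474976710656 → NEW=255, ERR=-31176351012795541/281474976710656
Output grid:
  Row 0: .#.#  (2 black, running=2)
  Row 1: #...  (3 black, running=5)
  Row 2: ..#.  (3 black, running=8)
  Row 3: #..#  (2 black, running=10)
  Row 4: ..#.  (3 black, running=13)
  Row 5: #..#  (2 black, running=15)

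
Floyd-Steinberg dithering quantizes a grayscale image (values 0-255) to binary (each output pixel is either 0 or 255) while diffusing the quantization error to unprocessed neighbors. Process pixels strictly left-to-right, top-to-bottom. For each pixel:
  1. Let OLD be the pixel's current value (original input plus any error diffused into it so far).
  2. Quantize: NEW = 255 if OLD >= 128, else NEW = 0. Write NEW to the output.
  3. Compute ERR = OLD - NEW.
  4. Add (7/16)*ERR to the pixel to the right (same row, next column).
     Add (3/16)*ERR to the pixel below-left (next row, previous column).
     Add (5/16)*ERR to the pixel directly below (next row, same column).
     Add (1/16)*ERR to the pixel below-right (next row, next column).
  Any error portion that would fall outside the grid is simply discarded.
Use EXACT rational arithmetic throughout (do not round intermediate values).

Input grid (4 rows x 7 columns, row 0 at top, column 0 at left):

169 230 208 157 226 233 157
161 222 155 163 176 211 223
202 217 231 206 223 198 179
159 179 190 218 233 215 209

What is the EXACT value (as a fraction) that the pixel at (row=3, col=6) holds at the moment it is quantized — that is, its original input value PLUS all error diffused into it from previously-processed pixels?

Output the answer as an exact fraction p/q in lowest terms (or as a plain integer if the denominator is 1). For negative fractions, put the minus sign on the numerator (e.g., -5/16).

Answer: 6314517039119417/35184372088832

Derivation:
(0,0): OLD=169 → NEW=255, ERR=-86
(0,1): OLD=1539/8 → NEW=255, ERR=-501/8
(0,2): OLD=23117/128 → NEW=255, ERR=-9523/128
(0,3): OLD=254875/2048 → NEW=0, ERR=254875/2048
(0,4): OLD=9189693/32768 → NEW=255, ERR=833853/32768
(0,5): OLD=127996075/524288 → NEW=255, ERR=-5697365/524288
(0,6): OLD=1277129901/8388608 → NEW=255, ERR=-861965139/8388608
(1,0): OLD=15665/128 → NEW=0, ERR=15665/128
(1,1): OLD=242327/1024 → NEW=255, ERR=-18793/1024
(1,2): OLD=4690467/32768 → NEW=255, ERR=-3665373/32768
(1,3): OLD=20063751/131072 → NEW=255, ERR=-13359609/131072
(1,4): OLD=1217190101/8388608 → NEW=255, ERR=-921904939/8388608
(1,5): OLD=9519193893/67108864 → NEW=255, ERR=-7593566427/67108864
(1,6): OLD=151081593483/1073741824 → NEW=255, ERR=-122722571637/1073741824
(2,0): OLD=3879789/16384 → NEW=255, ERR=-298131/16384
(2,1): OLD=99603903/524288 → NEW=255, ERR=-34089537/524288
(2,2): OLD=1235974525/8388608 → NEW=255, ERR=-903120515/8388608
(2,3): OLD=6673941589/67108864 → NEW=0, ERR=6673941589/67108864
(2,4): OLD=109832500613/536870912 → NEW=255, ERR=-27069581947/536870912
(2,5): OLD=1928983089911/17179869184 → NEW=0, ERR=1928983089911/17179869184
(2,6): OLD=50944268236081/274877906944 → NEW=255, ERR=-19149598034639/274877906944
(3,0): OLD=1183819101/8388608 → NEW=255, ERR=-955275939/8388608
(3,1): OLD=5874437081/67108864 → NEW=0, ERR=5874437081/67108864
(3,2): OLD=112332774779/536870912 → NEW=255, ERR=-24569307781/536870912
(3,3): OLD=457142447837/2147483648 → NEW=255, ERR=-90465882403/2147483648
(3,4): OLD=62144808108381/274877906944 → NEW=255, ERR=-7949058162339/274877906944
(3,5): OLD=486473409941543/2199023255552 → NEW=255, ERR=-74277520224217/2199023255552
(3,6): OLD=6314517039119417/35184372088832 → NEW=255, ERR=-2657497843532743/35184372088832
Target (3,6): original=209, with diffused error = 6314517039119417/35184372088832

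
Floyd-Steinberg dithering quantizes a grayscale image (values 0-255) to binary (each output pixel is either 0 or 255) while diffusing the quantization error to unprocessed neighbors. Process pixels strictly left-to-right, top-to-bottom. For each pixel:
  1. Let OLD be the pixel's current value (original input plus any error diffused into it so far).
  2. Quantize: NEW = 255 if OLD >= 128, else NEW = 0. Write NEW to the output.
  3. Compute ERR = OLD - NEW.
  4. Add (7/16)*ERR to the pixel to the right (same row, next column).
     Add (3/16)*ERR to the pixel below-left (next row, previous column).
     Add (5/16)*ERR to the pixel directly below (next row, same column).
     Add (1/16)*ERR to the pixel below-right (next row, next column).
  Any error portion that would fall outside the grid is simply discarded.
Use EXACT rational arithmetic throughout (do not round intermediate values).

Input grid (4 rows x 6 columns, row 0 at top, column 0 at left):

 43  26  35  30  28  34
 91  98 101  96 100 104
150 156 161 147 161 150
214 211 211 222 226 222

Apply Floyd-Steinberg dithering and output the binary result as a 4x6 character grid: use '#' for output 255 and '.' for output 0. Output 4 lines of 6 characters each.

Answer: ......
.#.#.#
#.##.#
######

Derivation:
(0,0): OLD=43 → NEW=0, ERR=43
(0,1): OLD=717/16 → NEW=0, ERR=717/16
(0,2): OLD=13979/256 → NEW=0, ERR=13979/256
(0,3): OLD=220733/4096 → NEW=0, ERR=220733/4096
(0,4): OLD=3380139/65536 → NEW=0, ERR=3380139/65536
(0,5): OLD=59312557/1048576 → NEW=0, ERR=59312557/1048576
(1,0): OLD=28887/256 → NEW=0, ERR=28887/256
(1,1): OLD=356961/2048 → NEW=255, ERR=-165279/2048
(1,2): OLD=6269301/65536 → NEW=0, ERR=6269301/65536
(1,3): OLD=43981521/262144 → NEW=255, ERR=-22865199/262144
(1,4): OLD=1542352467/16777216 → NEW=0, ERR=1542352467/16777216
(1,5): OLD=44324074837/268435456 → NEW=255, ERR=-24126966443/268435456
(2,0): OLD=5574843/32768 → NEW=255, ERR=-2780997/32768
(2,1): OLD=124402233/1048576 → NEW=0, ERR=124402233/1048576
(2,2): OLD=3714486251/16777216 → NEW=255, ERR=-563703829/16777216
(2,3): OLD=17214610003/134217728 → NEW=255, ERR=-17010910637/134217728
(2,4): OLD=480930319993/4294967296 → NEW=0, ERR=480930319993/4294967296
(2,5): OLD=12139118666463/68719476736 → NEW=255, ERR=-5384347901217/68719476736
(3,0): OLD=3518571403/16777216 → NEW=255, ERR=-759618677/16777216
(3,1): OLD=29079873583/134217728 → NEW=255, ERR=-5145647057/134217728
(3,2): OLD=179721060541/1073741824 → NEW=255, ERR=-94083104579/1073741824
(3,3): OLD=11198133985015/68719476736 → NEW=255, ERR=-6325332582665/68719476736
(3,4): OLD=108912047724183/549755813888 → NEW=255, ERR=-31275684817257/549755813888
(3,5): OLD=1579988022119801/8796093022208 → NEW=255, ERR=-663015698543239/8796093022208
Row 0: ......
Row 1: .#.#.#
Row 2: #.##.#
Row 3: ######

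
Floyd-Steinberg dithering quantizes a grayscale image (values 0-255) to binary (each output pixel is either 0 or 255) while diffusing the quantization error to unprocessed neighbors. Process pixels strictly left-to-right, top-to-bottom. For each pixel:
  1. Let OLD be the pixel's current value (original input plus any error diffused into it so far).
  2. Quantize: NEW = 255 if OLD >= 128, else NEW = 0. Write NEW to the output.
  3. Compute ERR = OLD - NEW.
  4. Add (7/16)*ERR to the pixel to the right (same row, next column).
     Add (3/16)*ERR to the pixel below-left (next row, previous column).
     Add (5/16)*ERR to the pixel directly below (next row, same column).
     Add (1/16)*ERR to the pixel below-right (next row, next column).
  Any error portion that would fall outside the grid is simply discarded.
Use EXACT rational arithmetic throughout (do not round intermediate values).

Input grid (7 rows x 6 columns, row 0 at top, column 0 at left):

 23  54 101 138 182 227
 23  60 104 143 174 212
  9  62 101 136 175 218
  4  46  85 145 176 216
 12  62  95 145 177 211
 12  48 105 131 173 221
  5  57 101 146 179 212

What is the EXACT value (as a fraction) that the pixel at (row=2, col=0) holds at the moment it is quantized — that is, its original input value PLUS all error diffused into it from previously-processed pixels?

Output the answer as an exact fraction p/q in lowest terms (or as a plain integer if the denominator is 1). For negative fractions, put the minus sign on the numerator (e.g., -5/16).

Answer: 1195815/32768

Derivation:
(0,0): OLD=23 → NEW=0, ERR=23
(0,1): OLD=1025/16 → NEW=0, ERR=1025/16
(0,2): OLD=33031/256 → NEW=255, ERR=-32249/256
(0,3): OLD=339505/4096 → NEW=0, ERR=339505/4096
(0,4): OLD=14304087/65536 → NEW=255, ERR=-2407593/65536
(0,5): OLD=221173601/1048576 → NEW=255, ERR=-46213279/1048576
(1,0): OLD=10803/256 → NEW=0, ERR=10803/256
(1,1): OLD=156261/2048 → NEW=0, ERR=156261/2048
(1,2): OLD=7704393/65536 → NEW=0, ERR=7704393/65536
(1,3): OLD=53889749/262144 → NEW=255, ERR=-12956971/262144
(1,4): OLD=2312106399/16777216 → NEW=255, ERR=-1966083681/16777216
(1,5): OLD=38832324777/268435456 → NEW=255, ERR=-29618716503/268435456
(2,0): OLD=1195815/32768 → NEW=0, ERR=1195815/32768
Target (2,0): original=9, with diffused error = 1195815/32768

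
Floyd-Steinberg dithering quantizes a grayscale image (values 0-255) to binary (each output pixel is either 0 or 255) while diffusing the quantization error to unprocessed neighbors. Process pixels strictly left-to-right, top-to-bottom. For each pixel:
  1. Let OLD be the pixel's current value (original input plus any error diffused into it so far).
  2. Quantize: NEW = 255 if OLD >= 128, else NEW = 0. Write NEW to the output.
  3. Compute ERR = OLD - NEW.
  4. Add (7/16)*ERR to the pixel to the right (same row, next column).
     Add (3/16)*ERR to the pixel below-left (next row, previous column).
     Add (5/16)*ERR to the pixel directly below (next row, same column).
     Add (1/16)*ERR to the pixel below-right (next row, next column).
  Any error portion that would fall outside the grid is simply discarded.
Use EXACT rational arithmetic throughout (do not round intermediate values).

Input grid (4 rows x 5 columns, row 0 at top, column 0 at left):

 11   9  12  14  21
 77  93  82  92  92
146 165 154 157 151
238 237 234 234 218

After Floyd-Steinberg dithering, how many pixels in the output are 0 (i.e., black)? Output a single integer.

Answer: 10

Derivation:
(0,0): OLD=11 → NEW=0, ERR=11
(0,1): OLD=221/16 → NEW=0, ERR=221/16
(0,2): OLD=4619/256 → NEW=0, ERR=4619/256
(0,3): OLD=89677/4096 → NEW=0, ERR=89677/4096
(0,4): OLD=2003995/65536 → NEW=0, ERR=2003995/65536
(1,0): OLD=21255/256 → NEW=0, ERR=21255/256
(1,1): OLD=282033/2048 → NEW=255, ERR=-240207/2048
(1,2): OLD=2706181/65536 → NEW=0, ERR=2706181/65536
(1,3): OLD=32445217/262144 → NEW=0, ERR=32445217/262144
(1,4): OLD=658811715/4194304 → NEW=255, ERR=-410735805/4194304
(2,0): OLD=4913707/32768 → NEW=255, ERR=-3442133/32768
(2,1): OLD=99951881/1048576 → NEW=0, ERR=99951881/1048576
(2,2): OLD=3766205531/16777216 → NEW=255, ERR=-511984549/16777216
(2,3): OLD=44706896865/268435456 → NEW=255, ERR=-23744144415/268435456
(2,4): OLD=384119495399/4294967296 → NEW=0, ERR=384119495399/4294967296
(3,0): OLD=3742091771/16777216 → NEW=255, ERR=-536098309/16777216
(3,1): OLD=32282169823/134217728 → NEW=255, ERR=-1943350817/134217728
(3,2): OLD=891211920197/4294967296 → NEW=255, ERR=-204004740283/4294967296
(3,3): OLD=1721760407837/8589934592 → NEW=255, ERR=-468672913123/8589934592
(3,4): OLD=29762363797745/137438953472 → NEW=255, ERR=-5284569337615/137438953472
Output grid:
  Row 0: .....  (5 black, running=5)
  Row 1: .#..#  (3 black, running=8)
  Row 2: #.##.  (2 black, running=10)
  Row 3: #####  (0 black, running=10)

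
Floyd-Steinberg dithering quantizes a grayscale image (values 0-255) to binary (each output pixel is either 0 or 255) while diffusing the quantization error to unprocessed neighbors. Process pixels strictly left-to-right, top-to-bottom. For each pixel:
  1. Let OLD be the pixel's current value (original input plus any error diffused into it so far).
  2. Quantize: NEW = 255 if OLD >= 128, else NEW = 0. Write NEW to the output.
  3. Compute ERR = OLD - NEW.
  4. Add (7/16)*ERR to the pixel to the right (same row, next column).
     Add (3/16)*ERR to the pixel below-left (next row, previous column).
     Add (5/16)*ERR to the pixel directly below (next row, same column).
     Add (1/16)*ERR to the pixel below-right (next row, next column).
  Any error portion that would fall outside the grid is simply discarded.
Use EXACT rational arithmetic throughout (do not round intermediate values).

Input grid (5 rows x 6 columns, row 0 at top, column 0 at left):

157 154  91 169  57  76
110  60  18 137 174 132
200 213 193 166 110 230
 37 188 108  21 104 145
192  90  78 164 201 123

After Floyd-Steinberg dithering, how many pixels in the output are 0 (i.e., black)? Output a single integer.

Answer: 15

Derivation:
(0,0): OLD=157 → NEW=255, ERR=-98
(0,1): OLD=889/8 → NEW=0, ERR=889/8
(0,2): OLD=17871/128 → NEW=255, ERR=-14769/128
(0,3): OLD=242729/2048 → NEW=0, ERR=242729/2048
(0,4): OLD=3566879/32768 → NEW=0, ERR=3566879/32768
(0,5): OLD=64814041/524288 → NEW=0, ERR=64814041/524288
(1,0): OLD=12827/128 → NEW=0, ERR=12827/128
(1,1): OLD=113469/1024 → NEW=0, ERR=113469/1024
(1,2): OLD=1952641/32768 → NEW=0, ERR=1952641/32768
(1,3): OLD=27958509/131072 → NEW=255, ERR=-5464851/131072
(1,4): OLD=1848533031/8388608 → NEW=255, ERR=-290562009/8388608
(1,5): OLD=21781050337/134217728 → NEW=255, ERR=-12444470303/134217728
(2,0): OLD=4130287/16384 → NEW=255, ERR=-47633/16384
(2,1): OLD=138303157/524288 → NEW=255, ERR=4609717/524288
(2,2): OLD=1799998559/8388608 → NEW=255, ERR=-339096481/8388608
(2,3): OLD=8892952615/67108864 → NEW=255, ERR=-8219807705/67108864
(2,4): OLD=54971514357/2147483648 → NEW=0, ERR=54971514357/2147483648
(2,5): OLD=7217598926595/34359738368 → NEW=255, ERR=-1544134357245/34359738368
(3,0): OLD=316586367/8388608 → NEW=0, ERR=316586367/8388608
(3,1): OLD=13388068627/67108864 → NEW=255, ERR=-3724691693/67108864
(3,2): OLD=26129018281/536870912 → NEW=0, ERR=26129018281/536870912
(3,3): OLD=216103628731/34359738368 → NEW=0, ERR=216103628731/34359738368
(3,4): OLD=27122053288667/274877906944 → NEW=0, ERR=27122053288667/274877906944
(3,5): OLD=772842096678645/4398046511104 → NEW=255, ERR=-348659763652875/4398046511104
(4,0): OLD=207647809809/1073741824 → NEW=255, ERR=-66156355311/1073741824
(4,1): OLD=982415568605/17179869184 → NEW=0, ERR=982415568605/17179869184
(4,2): OLD=63737326033031/549755813888 → NEW=0, ERR=63737326033031/549755813888
(4,3): OLD=2095497262623555/8796093022208 → NEW=255, ERR=-147506458039485/8796093022208
(4,4): OLD=29558582426369139/140737488355328 → NEW=255, ERR=-6329477104239501/140737488355328
(4,5): OLD=190765966452946501/2251799813685248 → NEW=0, ERR=190765966452946501/2251799813685248
Output grid:
  Row 0: #.#...  (4 black, running=4)
  Row 1: ...###  (3 black, running=7)
  Row 2: ####.#  (1 black, running=8)
  Row 3: .#...#  (4 black, running=12)
  Row 4: #..##.  (3 black, running=15)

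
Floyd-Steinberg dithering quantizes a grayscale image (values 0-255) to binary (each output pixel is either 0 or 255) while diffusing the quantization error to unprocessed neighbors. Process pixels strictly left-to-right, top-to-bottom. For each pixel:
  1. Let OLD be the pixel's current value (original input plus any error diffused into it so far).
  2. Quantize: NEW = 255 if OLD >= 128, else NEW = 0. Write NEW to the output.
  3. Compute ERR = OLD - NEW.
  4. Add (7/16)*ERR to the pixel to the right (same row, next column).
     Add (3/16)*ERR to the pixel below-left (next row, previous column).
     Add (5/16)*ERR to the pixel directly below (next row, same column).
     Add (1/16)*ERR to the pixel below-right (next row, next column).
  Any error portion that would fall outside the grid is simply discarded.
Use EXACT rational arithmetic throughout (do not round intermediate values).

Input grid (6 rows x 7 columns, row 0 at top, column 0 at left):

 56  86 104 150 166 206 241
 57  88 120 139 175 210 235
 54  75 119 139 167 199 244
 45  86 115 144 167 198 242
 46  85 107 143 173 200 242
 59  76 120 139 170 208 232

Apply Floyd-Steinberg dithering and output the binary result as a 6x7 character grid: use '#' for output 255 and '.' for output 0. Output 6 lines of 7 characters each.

Answer: ..#.###
.#.#.##
..#.###
.#.##.#
..#.###
..#.###

Derivation:
(0,0): OLD=56 → NEW=0, ERR=56
(0,1): OLD=221/2 → NEW=0, ERR=221/2
(0,2): OLD=4875/32 → NEW=255, ERR=-3285/32
(0,3): OLD=53805/512 → NEW=0, ERR=53805/512
(0,4): OLD=1736507/8192 → NEW=255, ERR=-352453/8192
(0,5): OLD=24533661/131072 → NEW=255, ERR=-8889699/131072
(0,6): OLD=443185739/2097152 → NEW=255, ERR=-91588021/2097152
(1,0): OLD=3047/32 → NEW=0, ERR=3047/32
(1,1): OLD=38001/256 → NEW=255, ERR=-27279/256
(1,2): OLD=556325/8192 → NEW=0, ERR=556325/8192
(1,3): OLD=6129841/32768 → NEW=255, ERR=-2225999/32768
(1,4): OLD=263582371/2097152 → NEW=0, ERR=263582371/2097152
(1,5): OLD=3907669683/16777216 → NEW=255, ERR=-370520397/16777216
(1,6): OLD=55687287069/268435456 → NEW=255, ERR=-12763754211/268435456
(2,0): OLD=261227/4096 → NEW=0, ERR=261227/4096
(2,1): OLD=11571945/131072 → NEW=0, ERR=11571945/131072
(2,2): OLD=334391867/2097152 → NEW=255, ERR=-200381893/2097152
(2,3): OLD=1741119715/16777216 → NEW=0, ERR=1741119715/16777216
(2,4): OLD=32654290659/134217728 → NEW=255, ERR=-1571229981/134217728
(2,5): OLD=798506921265/4294967296 → NEW=255, ERR=-296709739215/4294967296
(2,6): OLD=13574630590567/68719476736 → NEW=255, ERR=-3948835977113/68719476736
(3,0): OLD=170883995/2097152 → NEW=0, ERR=170883995/2097152
(3,1): OLD=2270113631/16777216 → NEW=255, ERR=-2008076449/16777216
(3,2): OLD=7751417341/134217728 → NEW=0, ERR=7751417341/134217728
(3,3): OLD=103901056051/536870912 → NEW=255, ERR=-33001026509/536870912
(3,4): OLD=8932295762843/68719476736 → NEW=255, ERR=-8591170804837/68719476736
(3,5): OLD=60588674923489/549755813888 → NEW=0, ERR=60588674923489/549755813888
(3,6): OLD=2356842950134719/8796093022208 → NEW=255, ERR=113839229471679/8796093022208
(4,0): OLD=13159161429/268435456 → NEW=0, ERR=13159161429/268435456
(4,1): OLD=364921889649/4294967296 → NEW=0, ERR=364921889649/4294967296
(4,2): OLD=9841571805695/68719476736 → NEW=255, ERR=-7681894761985/68719476736
(4,3): OLD=30265727868197/549755813888 → NEW=0, ERR=30265727868197/549755813888
(4,4): OLD=768955164675567/4398046511104 → NEW=255, ERR=-352546695655953/4398046511104
(4,5): OLD=27300785751157279/140737488355328 → NEW=255, ERR=-8587273779451361/140737488355328
(4,6): OLD=509442477593817993/2251799813685248 → NEW=255, ERR=-64766474895920247/2251799813685248
(5,0): OLD=6201947710691/68719476736 → NEW=0, ERR=6201947710691/68719476736
(5,1): OLD=68246664948801/549755813888 → NEW=0, ERR=68246664948801/549755813888
(5,2): OLD=681744606153415/4398046511104 → NEW=255, ERR=-439757254178105/4398046511104
(5,3): OLD=3182151212220771/35184372088832 → NEW=0, ERR=3182151212220771/35184372088832
(5,4): OLD=397484935959625617/2251799813685248 → NEW=255, ERR=-176724016530112623/2251799813685248
(5,5): OLD=2597568214506999713/18014398509481984 → NEW=255, ERR=-1996103405410906207/18014398509481984
(5,6): OLD=49206893389714197071/288230376151711744 → NEW=255, ERR=-24291852528972297649/288230376151711744
Row 0: ..#.###
Row 1: .#.#.##
Row 2: ..#.###
Row 3: .#.##.#
Row 4: ..#.###
Row 5: ..#.###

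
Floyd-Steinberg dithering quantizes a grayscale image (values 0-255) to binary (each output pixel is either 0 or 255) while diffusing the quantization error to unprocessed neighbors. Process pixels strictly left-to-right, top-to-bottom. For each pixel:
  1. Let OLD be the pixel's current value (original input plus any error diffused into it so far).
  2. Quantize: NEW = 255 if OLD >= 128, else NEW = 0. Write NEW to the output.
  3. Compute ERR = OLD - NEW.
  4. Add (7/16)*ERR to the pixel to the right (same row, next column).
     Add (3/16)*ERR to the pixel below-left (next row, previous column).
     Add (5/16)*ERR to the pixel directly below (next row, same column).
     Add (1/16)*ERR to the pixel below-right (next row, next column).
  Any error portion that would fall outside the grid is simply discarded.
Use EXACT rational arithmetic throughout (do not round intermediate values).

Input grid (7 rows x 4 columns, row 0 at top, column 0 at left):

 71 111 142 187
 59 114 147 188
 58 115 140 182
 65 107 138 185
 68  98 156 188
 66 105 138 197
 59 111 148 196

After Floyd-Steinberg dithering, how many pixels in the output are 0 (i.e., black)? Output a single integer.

(0,0): OLD=71 → NEW=0, ERR=71
(0,1): OLD=2273/16 → NEW=255, ERR=-1807/16
(0,2): OLD=23703/256 → NEW=0, ERR=23703/256
(0,3): OLD=931873/4096 → NEW=255, ERR=-112607/4096
(1,0): OLD=15363/256 → NEW=0, ERR=15363/256
(1,1): OLD=259605/2048 → NEW=0, ERR=259605/2048
(1,2): OLD=14364089/65536 → NEW=255, ERR=-2347591/65536
(1,3): OLD=177758559/1048576 → NEW=255, ERR=-89628321/1048576
(2,0): OLD=3293879/32768 → NEW=0, ERR=3293879/32768
(2,1): OLD=205127501/1048576 → NEW=255, ERR=-62259379/1048576
(2,2): OLD=198652513/2097152 → NEW=0, ERR=198652513/2097152
(2,3): OLD=6526068093/33554432 → NEW=255, ERR=-2030312067/33554432
(3,0): OLD=1430761543/16777216 → NEW=0, ERR=1430761543/16777216
(3,1): OLD=40211300633/268435456 → NEW=255, ERR=-28239740647/268435456
(3,2): OLD=457499020007/4294967296 → NEW=0, ERR=457499020007/4294967296
(3,3): OLD=15023036959953/68719476736 → NEW=255, ERR=-2500429607727/68719476736
(4,0): OLD=321799477627/4294967296 → NEW=0, ERR=321799477627/4294967296
(4,1): OLD=4233348913393/34359738368 → NEW=0, ERR=4233348913393/34359738368
(4,2): OLD=252659957892305/1099511627776 → NEW=255, ERR=-27715507190575/1099511627776
(4,3): OLD=3030407806519815/17592186044416 → NEW=255, ERR=-1455599634806265/17592186044416
(5,0): OLD=61855909561867/549755813888 → NEW=0, ERR=61855909561867/549755813888
(5,1): OLD=3389732239373485/17592186044416 → NEW=255, ERR=-1096275201952595/17592186044416
(5,2): OLD=836032985512337/8796093022208 → NEW=0, ERR=836032985512337/8796093022208
(5,3): OLD=59433585920091425/281474976710656 → NEW=255, ERR=-12342533141125855/281474976710656
(6,0): OLD=23215143549969639/281474976710656 → NEW=0, ERR=23215143549969639/281474976710656
(6,1): OLD=686632939636565185/4503599627370496 → NEW=255, ERR=-461784965342911295/4503599627370496
(6,2): OLD=8699185560650632823/72057594037927936 → NEW=0, ERR=8699185560650632823/72057594037927936
(6,3): OLD=277917253624172407361/1152921504606846976 → NEW=255, ERR=-16077730050573571519/1152921504606846976
Output grid:
  Row 0: .#.#  (2 black, running=2)
  Row 1: ..##  (2 black, running=4)
  Row 2: .#.#  (2 black, running=6)
  Row 3: .#.#  (2 black, running=8)
  Row 4: ..##  (2 black, running=10)
  Row 5: .#.#  (2 black, running=12)
  Row 6: .#.#  (2 black, running=14)

Answer: 14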